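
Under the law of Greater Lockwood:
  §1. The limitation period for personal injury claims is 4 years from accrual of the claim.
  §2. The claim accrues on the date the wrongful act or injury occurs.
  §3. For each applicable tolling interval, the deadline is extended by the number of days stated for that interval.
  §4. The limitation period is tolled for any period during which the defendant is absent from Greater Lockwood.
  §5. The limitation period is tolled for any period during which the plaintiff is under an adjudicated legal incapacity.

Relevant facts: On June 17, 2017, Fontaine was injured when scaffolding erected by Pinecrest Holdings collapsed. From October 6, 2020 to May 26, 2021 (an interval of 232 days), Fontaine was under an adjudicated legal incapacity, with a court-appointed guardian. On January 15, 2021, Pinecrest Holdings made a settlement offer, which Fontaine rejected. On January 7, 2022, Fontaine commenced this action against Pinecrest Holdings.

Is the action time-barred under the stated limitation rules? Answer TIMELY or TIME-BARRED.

TIMELY

The claim accrued on June 17, 2017, the date of the act.
4 years from June 17, 2017 is June 17, 2021.
The plaintiff's legal incapacity from October 6, 2020 to May 26, 2021 tolled the period for 232 days, extending the deadline to February 4, 2022.
The other events in the timeline have no effect on the limitation period under the stated rules.
Filing on January 7, 2022 beat the February 4, 2022 deadline — the action is timely.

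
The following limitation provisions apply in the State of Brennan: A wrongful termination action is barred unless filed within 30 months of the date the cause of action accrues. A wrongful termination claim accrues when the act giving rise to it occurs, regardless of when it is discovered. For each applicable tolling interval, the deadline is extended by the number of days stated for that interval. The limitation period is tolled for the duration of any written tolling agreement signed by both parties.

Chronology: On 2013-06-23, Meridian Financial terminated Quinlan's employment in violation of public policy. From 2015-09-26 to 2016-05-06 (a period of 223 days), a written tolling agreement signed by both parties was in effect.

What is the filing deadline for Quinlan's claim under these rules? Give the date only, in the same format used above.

The limitation period began to run on 2013-06-23.
Adding the 30 months base period to 2013-06-23 gives a deadline of 2015-12-23, before any tolling.
Because the written tolling agreement ran from 2015-09-26 to 2016-05-06, the deadline is extended by 223 days to 2016-08-02.

2016-08-02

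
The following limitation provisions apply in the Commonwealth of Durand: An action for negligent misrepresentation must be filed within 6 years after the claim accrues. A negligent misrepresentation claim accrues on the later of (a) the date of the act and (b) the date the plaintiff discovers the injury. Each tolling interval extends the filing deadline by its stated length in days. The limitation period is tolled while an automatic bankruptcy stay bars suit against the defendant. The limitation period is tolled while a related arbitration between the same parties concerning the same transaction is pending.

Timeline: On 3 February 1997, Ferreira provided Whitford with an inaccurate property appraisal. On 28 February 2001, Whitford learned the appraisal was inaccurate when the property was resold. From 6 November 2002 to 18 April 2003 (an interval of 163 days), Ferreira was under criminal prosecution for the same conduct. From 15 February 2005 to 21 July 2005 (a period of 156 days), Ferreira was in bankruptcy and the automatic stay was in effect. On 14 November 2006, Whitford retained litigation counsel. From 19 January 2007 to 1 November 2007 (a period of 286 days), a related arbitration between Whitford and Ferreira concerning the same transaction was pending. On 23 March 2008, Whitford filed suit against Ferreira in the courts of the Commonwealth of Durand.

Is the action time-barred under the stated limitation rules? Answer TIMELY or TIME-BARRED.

The claim accrued on 28 February 2001 — the later of the 3 February 1997 act and the 28 February 2001 discovery.
6 years from 28 February 2001 is 28 February 2007.
Because the automatic bankruptcy stay ran from 15 February 2005 to 21 July 2005, the deadline is extended by 156 days to 3 August 2007.
The period was tolled for 286 days by the pending related arbitration (19 January 2007 to 1 November 2007), pushing the deadline to 15 May 2008.
The pending criminal prosecution from 6 November 2002 to 18 April 2003 does not toll the period, because no stated rule makes a criminal prosecution a tolling event.
The other events in the timeline have no effect on the limitation period under the stated rules.
The 23 March 2008 filing precedes the 15 May 2008 deadline; the claim is timely.

TIMELY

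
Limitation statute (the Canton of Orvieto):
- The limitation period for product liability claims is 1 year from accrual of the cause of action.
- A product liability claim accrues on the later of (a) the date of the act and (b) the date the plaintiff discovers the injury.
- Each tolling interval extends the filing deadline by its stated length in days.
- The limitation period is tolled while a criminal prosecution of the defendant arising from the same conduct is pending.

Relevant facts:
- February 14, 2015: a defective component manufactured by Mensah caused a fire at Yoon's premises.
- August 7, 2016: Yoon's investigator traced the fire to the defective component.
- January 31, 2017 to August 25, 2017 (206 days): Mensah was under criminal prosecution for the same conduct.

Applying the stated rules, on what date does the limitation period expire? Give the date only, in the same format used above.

March 1, 2018

The claim accrued on August 7, 2016 — the later of the February 14, 2015 act and the August 7, 2016 discovery.
Adding the 1 year base period to August 7, 2016 gives a deadline of August 7, 2017, before any tolling.
The pending criminal prosecution from January 31, 2017 to August 25, 2017 tolled the period for 206 days, extending the deadline to March 1, 2018.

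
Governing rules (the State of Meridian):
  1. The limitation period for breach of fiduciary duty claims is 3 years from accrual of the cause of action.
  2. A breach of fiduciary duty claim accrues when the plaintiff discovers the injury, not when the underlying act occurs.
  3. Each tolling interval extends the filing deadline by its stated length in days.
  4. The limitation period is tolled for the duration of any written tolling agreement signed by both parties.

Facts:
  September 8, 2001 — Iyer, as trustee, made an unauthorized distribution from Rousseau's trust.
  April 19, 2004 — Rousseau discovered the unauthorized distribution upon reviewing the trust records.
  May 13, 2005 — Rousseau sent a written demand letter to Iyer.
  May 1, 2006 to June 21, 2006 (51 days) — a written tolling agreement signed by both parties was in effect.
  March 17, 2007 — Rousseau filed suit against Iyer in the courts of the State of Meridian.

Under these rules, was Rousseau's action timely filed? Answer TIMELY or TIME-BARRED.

TIMELY

The claim did not accrue until Rousseau discovered the injury on April 19, 2004; the September 8, 2001 act date does not start the clock under the stated rule.
The untolled deadline — 3 years after April 19, 2004 — is April 19, 2007.
The written tolling agreement from May 1, 2006 to June 21, 2006 tolled the period for 51 days, extending the deadline to June 9, 2007.
None of the other events listed affects the running of the period under the stated rules.
Rousseau filed on March 17, 2007, before the June 9, 2007 deadline, so the action is timely.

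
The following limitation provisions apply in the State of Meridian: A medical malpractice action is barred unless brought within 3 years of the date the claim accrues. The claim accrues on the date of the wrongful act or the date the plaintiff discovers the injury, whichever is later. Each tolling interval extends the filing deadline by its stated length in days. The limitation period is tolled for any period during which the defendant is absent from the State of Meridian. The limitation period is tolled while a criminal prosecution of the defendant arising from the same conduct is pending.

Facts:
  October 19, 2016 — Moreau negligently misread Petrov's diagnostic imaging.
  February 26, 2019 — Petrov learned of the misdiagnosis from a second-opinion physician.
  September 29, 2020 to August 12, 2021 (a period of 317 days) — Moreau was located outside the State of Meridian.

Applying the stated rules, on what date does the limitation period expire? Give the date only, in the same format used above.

Taking the later of the act (October 19, 2016) and discovery (February 26, 2019), the claim accrued on February 26, 2019.
3 years from February 26, 2019 is February 26, 2022.
The defendant's absence from the jurisdiction from September 29, 2020 to August 12, 2021 tolled the period for 317 days, extending the deadline to January 9, 2023.

January 9, 2023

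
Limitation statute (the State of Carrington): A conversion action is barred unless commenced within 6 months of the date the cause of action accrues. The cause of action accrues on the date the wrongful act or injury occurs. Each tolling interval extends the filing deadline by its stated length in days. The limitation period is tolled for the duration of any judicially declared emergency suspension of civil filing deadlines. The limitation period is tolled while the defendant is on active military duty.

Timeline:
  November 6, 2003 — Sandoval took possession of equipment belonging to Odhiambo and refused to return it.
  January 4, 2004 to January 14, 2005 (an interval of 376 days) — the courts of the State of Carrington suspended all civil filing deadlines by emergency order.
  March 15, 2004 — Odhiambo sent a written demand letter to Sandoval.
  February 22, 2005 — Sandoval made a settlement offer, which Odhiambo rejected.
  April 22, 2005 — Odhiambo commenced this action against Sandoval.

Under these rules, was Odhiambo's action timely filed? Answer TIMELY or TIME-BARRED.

TIMELY

The limitation period began to run on November 6, 2003.
The untolled deadline — 6 months after November 6, 2003 — is May 6, 2004.
Because the emergency suspension of filing deadlines ran from January 4, 2004 to January 14, 2005, the deadline is extended by 376 days to May 17, 2005.
None of the other events listed affects the running of the period under the stated rules.
The April 22, 2005 filing precedes the May 17, 2005 deadline; the claim is timely.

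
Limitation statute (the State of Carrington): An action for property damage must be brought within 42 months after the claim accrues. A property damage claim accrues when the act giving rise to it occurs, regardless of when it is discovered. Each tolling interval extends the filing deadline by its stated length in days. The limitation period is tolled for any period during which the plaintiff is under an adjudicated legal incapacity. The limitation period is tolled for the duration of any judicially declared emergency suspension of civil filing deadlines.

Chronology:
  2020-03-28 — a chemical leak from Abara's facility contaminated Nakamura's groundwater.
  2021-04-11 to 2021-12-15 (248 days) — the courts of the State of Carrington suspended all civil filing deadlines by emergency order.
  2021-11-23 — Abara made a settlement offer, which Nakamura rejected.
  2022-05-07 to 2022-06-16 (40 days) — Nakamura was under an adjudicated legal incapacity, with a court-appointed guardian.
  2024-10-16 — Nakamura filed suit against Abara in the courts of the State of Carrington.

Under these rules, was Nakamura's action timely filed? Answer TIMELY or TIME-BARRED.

TIME-BARRED

The limitation period began to run on 2020-03-28.
The untolled deadline — 42 months after 2020-03-28 — is 2023-09-28.
The period was tolled for 248 days by the emergency suspension of filing deadlines (2021-04-11 to 2021-12-15), pushing the deadline to 2024-06-02.
The period was tolled for 40 days by the plaintiff's legal incapacity (2022-05-07 to 2022-06-16), pushing the deadline to 2024-07-12.
The other events in the timeline have no effect on the limitation period under the stated rules.
The 2024-10-16 filing falls after the 2024-07-12 deadline; the claim is time-barred.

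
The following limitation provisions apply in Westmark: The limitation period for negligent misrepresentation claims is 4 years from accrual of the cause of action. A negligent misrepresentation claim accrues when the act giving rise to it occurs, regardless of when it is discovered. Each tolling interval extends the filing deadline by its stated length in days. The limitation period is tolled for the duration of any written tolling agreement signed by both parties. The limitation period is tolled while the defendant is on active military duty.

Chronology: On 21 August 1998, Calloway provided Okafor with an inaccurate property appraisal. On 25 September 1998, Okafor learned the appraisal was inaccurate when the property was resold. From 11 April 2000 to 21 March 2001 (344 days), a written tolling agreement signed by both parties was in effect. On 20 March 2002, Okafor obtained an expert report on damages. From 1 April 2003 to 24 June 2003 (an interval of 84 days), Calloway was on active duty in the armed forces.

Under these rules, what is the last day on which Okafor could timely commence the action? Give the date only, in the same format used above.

23 October 2003

The claim accrued on 21 August 1998, when the wrongful act occurred; under the stated occurrence rule the 25 September 1998 discovery does not delay accrual.
The untolled deadline — 4 years after 21 August 1998 — is 21 August 2002.
The period was tolled for 344 days by the written tolling agreement (11 April 2000 to 21 March 2001), pushing the deadline to 31 July 2003.
Because the defendant's active military service ran from 1 April 2003 to 24 June 2003, the deadline is extended by 84 days to 23 October 2003.
None of the other events listed affects the running of the period under the stated rules.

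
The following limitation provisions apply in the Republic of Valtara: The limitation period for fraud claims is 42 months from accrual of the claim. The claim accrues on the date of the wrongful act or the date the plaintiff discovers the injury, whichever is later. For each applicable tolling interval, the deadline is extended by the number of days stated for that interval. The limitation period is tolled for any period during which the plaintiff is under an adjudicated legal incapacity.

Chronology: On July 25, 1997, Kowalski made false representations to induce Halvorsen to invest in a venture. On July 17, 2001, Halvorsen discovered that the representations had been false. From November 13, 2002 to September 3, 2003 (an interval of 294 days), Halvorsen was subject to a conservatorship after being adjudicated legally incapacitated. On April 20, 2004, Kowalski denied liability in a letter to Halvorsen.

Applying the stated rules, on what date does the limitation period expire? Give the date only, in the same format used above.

The claim accrued on July 17, 2001 — the later of the July 25, 1997 act and the July 17, 2001 discovery.
The untolled deadline — 42 months after July 17, 2001 — is January 17, 2005.
The plaintiff's legal incapacity from November 13, 2002 to September 3, 2003 tolled the period for 294 days, extending the deadline to November 7, 2005.
The other events in the timeline have no effect on the limitation period under the stated rules.

November 7, 2005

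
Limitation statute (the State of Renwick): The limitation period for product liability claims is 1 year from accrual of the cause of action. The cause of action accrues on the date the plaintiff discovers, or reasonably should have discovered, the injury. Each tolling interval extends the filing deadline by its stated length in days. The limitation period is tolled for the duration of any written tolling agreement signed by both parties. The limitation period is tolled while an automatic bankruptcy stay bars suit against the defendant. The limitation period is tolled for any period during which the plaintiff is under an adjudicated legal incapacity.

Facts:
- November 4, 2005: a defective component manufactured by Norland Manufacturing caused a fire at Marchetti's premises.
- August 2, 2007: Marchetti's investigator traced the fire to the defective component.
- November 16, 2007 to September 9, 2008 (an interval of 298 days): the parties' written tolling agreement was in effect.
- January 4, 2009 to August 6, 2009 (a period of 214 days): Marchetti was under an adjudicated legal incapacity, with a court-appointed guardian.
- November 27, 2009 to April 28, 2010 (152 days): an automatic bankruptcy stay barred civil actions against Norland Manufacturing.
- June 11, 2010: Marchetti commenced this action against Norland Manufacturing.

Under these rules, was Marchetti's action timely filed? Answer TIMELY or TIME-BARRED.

The claim did not accrue until Marchetti discovered the injury on August 2, 2007; the November 4, 2005 act date does not start the clock under the stated rule.
Adding the 1 year base period to August 2, 2007 gives a deadline of August 2, 2008, before any tolling.
The written tolling agreement from November 16, 2007 to September 9, 2008 tolled the period for 298 days, extending the deadline to May 27, 2009.
Because the plaintiff's legal incapacity ran from January 4, 2009 to August 6, 2009, the deadline is extended by 214 days to December 27, 2009.
The automatic bankruptcy stay from November 27, 2009 to April 28, 2010 tolled the period for 152 days, extending the deadline to May 28, 2010.
The June 11, 2010 filing falls after the May 28, 2010 deadline; the claim is time-barred.

TIME-BARRED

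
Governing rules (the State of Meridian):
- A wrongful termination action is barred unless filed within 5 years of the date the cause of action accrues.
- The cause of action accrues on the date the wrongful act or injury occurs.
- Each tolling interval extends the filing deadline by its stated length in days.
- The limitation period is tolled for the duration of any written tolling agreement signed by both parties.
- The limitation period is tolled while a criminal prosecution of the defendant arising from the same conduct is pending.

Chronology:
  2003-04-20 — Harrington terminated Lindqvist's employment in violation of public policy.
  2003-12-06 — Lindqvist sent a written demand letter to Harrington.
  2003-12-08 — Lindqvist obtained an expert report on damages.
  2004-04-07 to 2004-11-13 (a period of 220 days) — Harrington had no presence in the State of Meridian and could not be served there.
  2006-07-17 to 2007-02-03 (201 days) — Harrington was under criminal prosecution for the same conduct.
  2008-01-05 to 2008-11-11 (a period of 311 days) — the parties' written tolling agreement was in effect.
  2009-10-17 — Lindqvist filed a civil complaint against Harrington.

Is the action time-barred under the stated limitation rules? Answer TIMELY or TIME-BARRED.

The limitation period began to run on 2003-04-20.
The untolled deadline — 5 years after 2003-04-20 — is 2008-04-20.
Because the pending criminal prosecution ran from 2006-07-17 to 2007-02-03, the deadline is extended by 201 days to 2008-11-07.
The written tolling agreement from 2008-01-05 to 2008-11-11 tolled the period for 311 days, extending the deadline to 2009-09-14.
The defendant's absence from the jurisdiction from 2004-04-07 to 2004-11-13 does not toll the period, because no stated rule makes the defendant's absence a tolling event.
None of the other events listed affects the running of the period under the stated rules.
The 2009-10-17 filing falls after the 2009-09-14 deadline; the claim is time-barred.

TIME-BARRED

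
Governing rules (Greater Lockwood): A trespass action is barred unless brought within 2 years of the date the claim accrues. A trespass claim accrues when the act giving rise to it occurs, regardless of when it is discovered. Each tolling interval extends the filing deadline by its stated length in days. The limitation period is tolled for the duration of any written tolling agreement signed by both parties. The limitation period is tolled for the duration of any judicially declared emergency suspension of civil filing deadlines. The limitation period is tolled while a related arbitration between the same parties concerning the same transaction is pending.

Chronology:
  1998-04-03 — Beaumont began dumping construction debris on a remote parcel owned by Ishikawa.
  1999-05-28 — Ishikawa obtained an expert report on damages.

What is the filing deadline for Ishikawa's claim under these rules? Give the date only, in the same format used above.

The limitation period began to run on 1998-04-03.
Adding the 2 years base period to 1998-04-03 gives a deadline of 2000-04-03, before any tolling.
Nothing else in the chronology tolls or restarts the period.

2000-04-03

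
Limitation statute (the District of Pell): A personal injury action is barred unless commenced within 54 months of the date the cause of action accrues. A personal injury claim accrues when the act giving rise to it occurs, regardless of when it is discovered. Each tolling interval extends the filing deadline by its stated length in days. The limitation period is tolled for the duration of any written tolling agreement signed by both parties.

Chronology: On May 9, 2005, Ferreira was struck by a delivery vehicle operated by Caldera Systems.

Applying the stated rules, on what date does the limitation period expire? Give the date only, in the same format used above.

The cause of action accrued on May 9, 2005, the date of the act.
54 months from May 9, 2005 is November 9, 2009.

November 9, 2009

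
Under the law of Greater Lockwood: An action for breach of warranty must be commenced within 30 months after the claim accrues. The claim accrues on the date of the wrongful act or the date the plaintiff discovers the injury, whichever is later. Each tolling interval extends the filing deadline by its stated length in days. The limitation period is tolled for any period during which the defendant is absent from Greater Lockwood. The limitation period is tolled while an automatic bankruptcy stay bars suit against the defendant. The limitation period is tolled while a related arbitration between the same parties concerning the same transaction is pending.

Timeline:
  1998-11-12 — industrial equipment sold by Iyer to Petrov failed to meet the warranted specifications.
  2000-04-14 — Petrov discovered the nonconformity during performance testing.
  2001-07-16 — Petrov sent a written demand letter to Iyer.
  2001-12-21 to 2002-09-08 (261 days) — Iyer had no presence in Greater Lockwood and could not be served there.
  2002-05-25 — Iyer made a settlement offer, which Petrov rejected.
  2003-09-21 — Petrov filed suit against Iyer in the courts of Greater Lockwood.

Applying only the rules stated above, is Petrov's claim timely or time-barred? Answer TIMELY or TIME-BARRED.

The claim accrued on 2000-04-14 — the later of the 1998-11-12 act and the 2000-04-14 discovery.
30 months from 2000-04-14 is 2002-10-14.
Because the defendant's absence from the jurisdiction ran from 2001-12-21 to 2002-09-08, the deadline is extended by 261 days to 2003-07-02.
None of the other events listed affects the running of the period under the stated rules.
Petrov filed on 2003-09-21, after the 2003-07-02 deadline, so the action is time-barred.

TIME-BARRED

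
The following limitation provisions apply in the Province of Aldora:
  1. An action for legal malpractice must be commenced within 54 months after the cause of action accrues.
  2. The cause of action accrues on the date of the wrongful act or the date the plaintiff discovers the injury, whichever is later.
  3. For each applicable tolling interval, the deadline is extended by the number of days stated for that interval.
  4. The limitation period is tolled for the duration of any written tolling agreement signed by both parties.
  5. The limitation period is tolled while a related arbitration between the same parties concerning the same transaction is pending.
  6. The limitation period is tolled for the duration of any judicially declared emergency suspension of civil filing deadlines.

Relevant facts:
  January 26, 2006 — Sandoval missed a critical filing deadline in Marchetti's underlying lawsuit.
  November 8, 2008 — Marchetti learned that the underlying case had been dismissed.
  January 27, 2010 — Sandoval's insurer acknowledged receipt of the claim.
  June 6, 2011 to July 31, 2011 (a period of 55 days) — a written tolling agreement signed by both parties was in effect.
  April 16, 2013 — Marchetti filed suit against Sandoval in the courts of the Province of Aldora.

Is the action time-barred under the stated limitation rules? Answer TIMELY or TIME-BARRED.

TIMELY

The claim accrued on November 8, 2008 — the later of the January 26, 2006 act and the November 8, 2008 discovery.
Adding the 54 months base period to November 8, 2008 gives a deadline of May 8, 2013, before any tolling.
The written tolling agreement from June 6, 2011 to July 31, 2011 tolled the period for 55 days, extending the deadline to July 2, 2013.
Nothing else in the chronology tolls or restarts the period.
The April 16, 2013 filing precedes the July 2, 2013 deadline; the claim is timely.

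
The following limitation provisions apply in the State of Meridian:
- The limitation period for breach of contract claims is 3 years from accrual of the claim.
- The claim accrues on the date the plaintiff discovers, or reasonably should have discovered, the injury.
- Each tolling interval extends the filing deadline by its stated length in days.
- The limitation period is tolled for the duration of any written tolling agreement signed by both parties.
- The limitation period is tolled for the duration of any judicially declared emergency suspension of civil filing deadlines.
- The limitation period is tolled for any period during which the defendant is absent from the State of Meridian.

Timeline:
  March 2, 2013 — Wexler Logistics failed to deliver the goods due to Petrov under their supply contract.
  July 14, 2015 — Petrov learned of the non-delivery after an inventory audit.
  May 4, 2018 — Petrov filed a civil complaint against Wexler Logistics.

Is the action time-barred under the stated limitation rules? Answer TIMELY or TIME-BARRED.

TIMELY

Under the discovery rule, the claim accrued on July 14, 2015, when Petrov discovered the injury — not on the March 2, 2013 date of the underlying act.
Adding the 3 years base period to July 14, 2015 gives a deadline of July 14, 2018, before any tolling.
Filing on May 4, 2018 beat the July 14, 2018 deadline — the action is timely.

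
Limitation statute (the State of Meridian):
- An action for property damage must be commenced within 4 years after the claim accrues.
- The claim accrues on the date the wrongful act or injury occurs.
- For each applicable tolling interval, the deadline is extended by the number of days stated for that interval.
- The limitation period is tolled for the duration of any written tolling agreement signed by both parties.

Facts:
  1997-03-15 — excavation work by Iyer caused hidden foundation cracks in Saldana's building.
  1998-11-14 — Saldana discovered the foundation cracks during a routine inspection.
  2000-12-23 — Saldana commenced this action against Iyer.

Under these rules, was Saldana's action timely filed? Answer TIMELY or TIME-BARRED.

TIMELY

The claim accrued on 1997-03-15, when the wrongful act occurred; under the stated occurrence rule the 1998-11-14 discovery does not delay accrual.
The untolled deadline — 4 years after 1997-03-15 — is 2001-03-15.
The 2000-12-23 filing precedes the 2001-03-15 deadline; the claim is timely.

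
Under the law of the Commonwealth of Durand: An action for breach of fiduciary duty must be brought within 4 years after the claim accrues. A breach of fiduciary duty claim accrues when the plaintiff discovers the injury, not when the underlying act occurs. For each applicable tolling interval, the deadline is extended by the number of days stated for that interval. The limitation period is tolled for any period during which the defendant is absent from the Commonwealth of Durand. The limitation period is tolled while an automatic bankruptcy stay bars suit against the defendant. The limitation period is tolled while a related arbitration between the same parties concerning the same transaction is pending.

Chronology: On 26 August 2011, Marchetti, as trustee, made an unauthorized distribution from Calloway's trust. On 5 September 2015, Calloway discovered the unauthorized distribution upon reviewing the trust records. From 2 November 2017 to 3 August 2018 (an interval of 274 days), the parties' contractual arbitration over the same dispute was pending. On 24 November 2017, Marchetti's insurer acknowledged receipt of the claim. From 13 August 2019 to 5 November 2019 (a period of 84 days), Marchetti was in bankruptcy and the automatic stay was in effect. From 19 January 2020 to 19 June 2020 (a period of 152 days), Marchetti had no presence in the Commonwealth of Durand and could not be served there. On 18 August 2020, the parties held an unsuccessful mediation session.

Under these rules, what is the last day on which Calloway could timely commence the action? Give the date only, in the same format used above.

Under the discovery rule, the claim accrued on 5 September 2015, when Calloway discovered the injury — not on the 26 August 2011 date of the underlying act.
The untolled deadline — 4 years after 5 September 2015 — is 5 September 2019.
Because the pending related arbitration ran from 2 November 2017 to 3 August 2018, the deadline is extended by 274 days to 5 June 2020.
The period was tolled for 84 days by the automatic bankruptcy stay (13 August 2019 to 5 November 2019), pushing the deadline to 28 August 2020.
The period was tolled for 152 days by the defendant's absence from the jurisdiction (19 January 2020 to 19 June 2020), pushing the deadline to 27 January 2021.
None of the other events listed affects the running of the period under the stated rules.

27 January 2021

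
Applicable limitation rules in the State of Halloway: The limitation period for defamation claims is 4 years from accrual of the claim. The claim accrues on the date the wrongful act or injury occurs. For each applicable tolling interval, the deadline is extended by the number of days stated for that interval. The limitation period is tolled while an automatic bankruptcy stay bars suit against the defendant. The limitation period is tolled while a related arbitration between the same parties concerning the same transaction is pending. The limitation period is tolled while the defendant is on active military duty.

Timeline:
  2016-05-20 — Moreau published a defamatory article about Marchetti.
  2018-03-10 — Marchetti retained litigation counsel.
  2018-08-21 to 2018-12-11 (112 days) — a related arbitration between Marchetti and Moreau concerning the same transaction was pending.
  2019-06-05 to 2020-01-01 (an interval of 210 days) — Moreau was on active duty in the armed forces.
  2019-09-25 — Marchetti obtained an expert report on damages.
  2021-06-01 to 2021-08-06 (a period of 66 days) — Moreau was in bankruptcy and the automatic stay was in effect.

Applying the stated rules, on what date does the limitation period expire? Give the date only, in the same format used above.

The limitation period began to run on 2016-05-20.
4 years from 2016-05-20 is 2020-05-20.
Because the pending related arbitration ran from 2018-08-21 to 2018-12-11, the deadline is extended by 112 days to 2020-09-09.
The defendant's active military service from 2019-06-05 to 2020-01-01 tolled the period for 210 days, extending the deadline to 2021-04-07.
The automatic bankruptcy stay from 2021-06-01 to 2021-08-06 began after the period had already run on 2021-04-07, so it has no tolling effect.
The other events in the timeline have no effect on the limitation period under the stated rules.

2021-04-07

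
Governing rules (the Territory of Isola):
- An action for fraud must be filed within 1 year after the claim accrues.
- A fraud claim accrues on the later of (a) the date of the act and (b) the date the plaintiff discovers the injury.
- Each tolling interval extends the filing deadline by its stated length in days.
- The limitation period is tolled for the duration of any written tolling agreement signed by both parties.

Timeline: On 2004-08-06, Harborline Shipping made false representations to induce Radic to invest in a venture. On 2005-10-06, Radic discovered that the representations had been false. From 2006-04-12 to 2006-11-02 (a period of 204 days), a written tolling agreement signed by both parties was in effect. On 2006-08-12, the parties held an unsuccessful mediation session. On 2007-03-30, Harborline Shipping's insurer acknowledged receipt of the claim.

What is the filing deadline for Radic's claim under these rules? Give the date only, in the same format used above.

The claim accrued on 2005-10-06 — the later of the 2004-08-06 act and the 2005-10-06 discovery.
The untolled deadline — 1 year after 2005-10-06 — is 2006-10-06.
The period was tolled for 204 days by the written tolling agreement (2006-04-12 to 2006-11-02), pushing the deadline to 2007-04-28.
Nothing else in the chronology tolls or restarts the period.

2007-04-28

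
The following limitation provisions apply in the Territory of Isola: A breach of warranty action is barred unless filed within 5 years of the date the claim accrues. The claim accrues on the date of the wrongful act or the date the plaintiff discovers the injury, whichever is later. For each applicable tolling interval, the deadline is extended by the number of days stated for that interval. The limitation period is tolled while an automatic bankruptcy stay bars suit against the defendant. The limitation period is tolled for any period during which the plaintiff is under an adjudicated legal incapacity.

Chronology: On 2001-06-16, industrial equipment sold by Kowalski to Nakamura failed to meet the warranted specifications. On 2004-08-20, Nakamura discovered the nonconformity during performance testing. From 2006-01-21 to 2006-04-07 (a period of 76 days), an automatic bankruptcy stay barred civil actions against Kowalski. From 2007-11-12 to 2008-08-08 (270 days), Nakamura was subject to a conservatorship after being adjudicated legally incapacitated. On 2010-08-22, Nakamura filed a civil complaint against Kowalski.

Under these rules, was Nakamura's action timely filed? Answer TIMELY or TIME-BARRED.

TIME-BARRED

Because discovery on 2004-08-20 post-dates the 2001-06-16 act, accrual under the later-of rule falls on 2004-08-20.
5 years from 2004-08-20 is 2009-08-20.
Because the automatic bankruptcy stay ran from 2006-01-21 to 2006-04-07, the deadline is extended by 76 days to 2009-11-04.
Because the plaintiff's legal incapacity ran from 2007-11-12 to 2008-08-08, the deadline is extended by 270 days to 2010-08-01.
Nakamura filed on 2010-08-22, after the 2010-08-01 deadline, so the action is time-barred.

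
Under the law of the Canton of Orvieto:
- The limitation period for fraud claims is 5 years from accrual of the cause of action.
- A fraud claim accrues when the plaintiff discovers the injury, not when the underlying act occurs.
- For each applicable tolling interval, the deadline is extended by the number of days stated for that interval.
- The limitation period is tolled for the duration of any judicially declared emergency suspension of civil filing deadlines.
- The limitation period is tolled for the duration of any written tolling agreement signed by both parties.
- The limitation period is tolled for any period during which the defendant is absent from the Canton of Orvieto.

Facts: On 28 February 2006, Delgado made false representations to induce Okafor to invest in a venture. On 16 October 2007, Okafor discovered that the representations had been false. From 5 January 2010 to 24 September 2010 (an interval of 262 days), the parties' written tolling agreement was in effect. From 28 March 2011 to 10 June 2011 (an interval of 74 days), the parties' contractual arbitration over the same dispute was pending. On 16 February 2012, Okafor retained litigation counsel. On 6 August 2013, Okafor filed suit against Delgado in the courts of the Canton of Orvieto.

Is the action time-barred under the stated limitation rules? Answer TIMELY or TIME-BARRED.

The claim did not accrue until Okafor discovered the injury on 16 October 2007; the 28 February 2006 act date does not start the clock under the stated rule.
5 years from 16 October 2007 is 16 October 2012.
Because the written tolling agreement ran from 5 January 2010 to 24 September 2010, the deadline is extended by 262 days to 5 July 2013.
Although a pending arbitration ran from 28 March 2011 to 10 June 2011, the stated rules do not make that a tolling event, so it is disregarded.
The other events in the timeline have no effect on the limitation period under the stated rules.
The 6 August 2013 filing falls after the 5 July 2013 deadline; the claim is time-barred.

TIME-BARRED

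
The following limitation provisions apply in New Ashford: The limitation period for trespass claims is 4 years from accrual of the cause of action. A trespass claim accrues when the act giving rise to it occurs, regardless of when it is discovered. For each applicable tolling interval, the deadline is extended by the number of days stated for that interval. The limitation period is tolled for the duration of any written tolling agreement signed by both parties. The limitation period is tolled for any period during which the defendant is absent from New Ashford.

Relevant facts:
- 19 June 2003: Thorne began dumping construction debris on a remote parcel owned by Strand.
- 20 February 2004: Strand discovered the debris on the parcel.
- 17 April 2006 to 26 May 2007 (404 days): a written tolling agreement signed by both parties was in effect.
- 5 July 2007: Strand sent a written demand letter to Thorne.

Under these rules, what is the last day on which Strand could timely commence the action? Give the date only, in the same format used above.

27 July 2008

The claim accrued on 19 June 2003, when the wrongful act occurred; under the stated occurrence rule the 20 February 2004 discovery does not delay accrual.
Adding the 4 years base period to 19 June 2003 gives a deadline of 19 June 2007, before any tolling.
The written tolling agreement from 17 April 2006 to 26 May 2007 tolled the period for 404 days, extending the deadline to 27 July 2008.
None of the other events listed affects the running of the period under the stated rules.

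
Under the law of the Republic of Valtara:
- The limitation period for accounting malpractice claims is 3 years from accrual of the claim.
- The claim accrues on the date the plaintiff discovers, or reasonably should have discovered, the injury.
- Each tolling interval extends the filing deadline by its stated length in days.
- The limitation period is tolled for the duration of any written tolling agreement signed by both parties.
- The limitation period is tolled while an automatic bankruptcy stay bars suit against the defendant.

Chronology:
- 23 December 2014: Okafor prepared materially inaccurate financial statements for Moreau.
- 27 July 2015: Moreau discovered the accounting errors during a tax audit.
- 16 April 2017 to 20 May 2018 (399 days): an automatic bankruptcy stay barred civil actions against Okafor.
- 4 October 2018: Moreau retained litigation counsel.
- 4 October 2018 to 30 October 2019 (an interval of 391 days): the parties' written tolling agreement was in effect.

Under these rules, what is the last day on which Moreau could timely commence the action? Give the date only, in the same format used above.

24 September 2020

Accrual is tied to discovery, so the period began on 27 July 2015 rather than on 23 December 2014 when the act occurred.
3 years from 27 July 2015 is 27 July 2018.
The automatic bankruptcy stay from 16 April 2017 to 20 May 2018 tolled the period for 399 days, extending the deadline to 30 August 2019.
The period was tolled for 391 days by the written tolling agreement (4 October 2018 to 30 October 2019), pushing the deadline to 24 September 2020.
Nothing else in the chronology tolls or restarts the period.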